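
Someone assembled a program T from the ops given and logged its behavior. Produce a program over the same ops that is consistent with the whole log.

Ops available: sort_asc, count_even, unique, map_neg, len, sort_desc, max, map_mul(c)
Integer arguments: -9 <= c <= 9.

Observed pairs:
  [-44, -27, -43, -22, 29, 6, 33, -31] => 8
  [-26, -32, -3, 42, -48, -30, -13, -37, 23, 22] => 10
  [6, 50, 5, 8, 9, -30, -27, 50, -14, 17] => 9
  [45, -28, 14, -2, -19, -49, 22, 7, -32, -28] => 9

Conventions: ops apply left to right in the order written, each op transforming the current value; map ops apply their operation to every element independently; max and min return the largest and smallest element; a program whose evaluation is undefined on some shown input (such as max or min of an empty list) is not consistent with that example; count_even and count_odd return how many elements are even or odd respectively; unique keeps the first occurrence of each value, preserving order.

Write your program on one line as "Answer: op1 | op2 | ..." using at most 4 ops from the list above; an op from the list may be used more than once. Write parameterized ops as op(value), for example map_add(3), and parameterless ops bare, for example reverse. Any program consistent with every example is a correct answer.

sort_desc | unique | map_neg | len

Check, running the answer program on each example:
  [-44, -27, -43, -22, 29, 6, 33, -31] -> [33, 29, 6, -22, -27, -31, -43, -44] -> [33, 29, 6, -22, -27, -31, -43, -44] -> [-33, -29, -6, 22, 27, 31, 43, 44] -> 8
  [-26, -32, -3, 42, -48, -30, -13, -37, 23, 22] -> [42, 23, 22, -3, -13, -26, -30, -32, -37, -48] -> [42, 23, 22, -3, -13, -26, -30, -32, -37, -48] -> [-42, -23, -22, 3, 13, 26, 30, 32, 37, 48] -> 10
  [6, 50, 5, 8, 9, -30, -27, 50, -14, 17] -> [50, 50, 17, 9, 8, 6, 5, -14, -27, -30] -> [50, 17, 9, 8, 6, 5, -14, -27, -30] -> [-50, -17, -9, -8, -6, -5, 14, 27, 30] -> 9
  [45, -28, 14, -2, -19, -49, 22, 7, -32, -28] -> [45, 22, 14, 7, -2, -19, -28, -28, -32, -49] -> [45, 22, 14, 7, -2, -19, -28, -32, -49] -> [-45, -22, -14, -7, 2, 19, 28, 32, 49] -> 9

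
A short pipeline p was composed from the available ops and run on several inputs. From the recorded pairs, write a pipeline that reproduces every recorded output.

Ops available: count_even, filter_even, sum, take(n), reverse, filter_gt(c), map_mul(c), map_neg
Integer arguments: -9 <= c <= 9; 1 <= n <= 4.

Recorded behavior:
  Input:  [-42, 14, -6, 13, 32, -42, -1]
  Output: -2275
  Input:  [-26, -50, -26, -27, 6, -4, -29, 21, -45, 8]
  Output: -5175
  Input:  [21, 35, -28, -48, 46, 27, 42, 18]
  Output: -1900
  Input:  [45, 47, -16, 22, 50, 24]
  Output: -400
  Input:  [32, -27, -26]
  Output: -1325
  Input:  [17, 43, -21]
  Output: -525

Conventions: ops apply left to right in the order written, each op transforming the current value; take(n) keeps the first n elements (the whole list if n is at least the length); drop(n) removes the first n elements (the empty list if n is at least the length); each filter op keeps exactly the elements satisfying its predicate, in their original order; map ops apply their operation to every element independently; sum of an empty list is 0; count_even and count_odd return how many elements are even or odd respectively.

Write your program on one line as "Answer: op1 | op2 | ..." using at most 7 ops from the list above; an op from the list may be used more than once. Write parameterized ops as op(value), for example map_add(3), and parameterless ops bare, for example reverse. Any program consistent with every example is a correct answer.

map_neg | filter_gt(-6) | map_neg | map_mul(5) | map_mul(5) | sum

Check, running the answer program on each example:
  [-42, 14, -6, 13, 32, -42, -1] -> [42, -14, 6, -13, -32, 42, 1] -> [42, 6, 42, 1] -> [-42, -6, -42, -1] -> [-210, -30, -210, -5] -> [-1050, -150, -1050, -25] -> -2275
  [-26, -50, -26, -27, 6, -4, -29, 21, -45, 8] -> [26, 50, 26, 27, -6, 4, 29, -21, 45, -8] -> [26, 50, 26, 27, 4, 29, 45] -> [-26, -50, -26, -27, -4, -29, -45] -> [-130, -250, -130, -135, -20, -145, -225] -> [-650, -1250, -650, -675, -100, -725, -1125] -> -5175
  [21, 35, -28, -48, 46, 27, 42, 18] -> [-21, -35, 28, 48, -46, -27, -42, -18] -> [28, 48] -> [-28, -48] -> [-140, -240] -> [-700, -1200] -> -1900
  [45, 47, -16, 22, 50, 24] -> [-45, -47, 16, -22, -50, -24] -> [16] -> [-16] -> [-80] -> [-400] -> -400
  [32, -27, -26] -> [-32, 27, 26] -> [27, 26] -> [-27, -26] -> [-135, -130] -> [-675, -650] -> -1325
  [17, 43, -21] -> [-17, -43, 21] -> [21] -> [-21] -> [-105] -> [-525] -> -525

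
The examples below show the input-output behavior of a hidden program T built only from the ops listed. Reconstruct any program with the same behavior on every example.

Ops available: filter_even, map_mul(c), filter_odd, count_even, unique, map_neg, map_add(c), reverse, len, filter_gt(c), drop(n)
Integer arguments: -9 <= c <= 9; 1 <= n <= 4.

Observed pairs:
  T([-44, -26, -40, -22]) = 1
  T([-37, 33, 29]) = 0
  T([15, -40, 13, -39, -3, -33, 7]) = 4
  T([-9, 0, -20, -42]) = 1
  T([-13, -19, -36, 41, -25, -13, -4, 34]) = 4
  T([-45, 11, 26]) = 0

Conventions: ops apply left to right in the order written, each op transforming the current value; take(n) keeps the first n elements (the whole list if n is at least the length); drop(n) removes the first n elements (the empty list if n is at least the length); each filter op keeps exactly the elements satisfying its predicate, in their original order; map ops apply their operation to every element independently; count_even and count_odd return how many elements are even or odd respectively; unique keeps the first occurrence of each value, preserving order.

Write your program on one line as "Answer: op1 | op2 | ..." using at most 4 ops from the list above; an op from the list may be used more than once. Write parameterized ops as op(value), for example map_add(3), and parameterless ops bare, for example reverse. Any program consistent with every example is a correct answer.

unique | map_mul(-1) | drop(3) | len

Check, running the answer program on each example:
  [-44, -26, -40, -22] -> [-44, -26, -40, -22] -> [44, 26, 40, 22] -> [22] -> 1
  [-37, 33, 29] -> [-37, 33, 29] -> [37, -33, -29] -> [] -> 0
  [15, -40, 13, -39, -3, -33, 7] -> [15, -40, 13, -39, -3, -33, 7] -> [-15, 40, -13, 39, 3, 33, -7] -> [39, 3, 33, -7] -> 4
  [-9, 0, -20, -42] -> [-9, 0, -20, -42] -> [9, 0, 20, 42] -> [42] -> 1
  [-13, -19, -36, 41, -25, -13, -4, 34] -> [-13, -19, -36, 41, -25, -4, 34] -> [13, 19, 36, -41, 25, 4, -34] -> [-41, 25, 4, -34] -> 4
  [-45, 11, 26] -> [-45, 11, 26] -> [45, -11, -26] -> [] -> 0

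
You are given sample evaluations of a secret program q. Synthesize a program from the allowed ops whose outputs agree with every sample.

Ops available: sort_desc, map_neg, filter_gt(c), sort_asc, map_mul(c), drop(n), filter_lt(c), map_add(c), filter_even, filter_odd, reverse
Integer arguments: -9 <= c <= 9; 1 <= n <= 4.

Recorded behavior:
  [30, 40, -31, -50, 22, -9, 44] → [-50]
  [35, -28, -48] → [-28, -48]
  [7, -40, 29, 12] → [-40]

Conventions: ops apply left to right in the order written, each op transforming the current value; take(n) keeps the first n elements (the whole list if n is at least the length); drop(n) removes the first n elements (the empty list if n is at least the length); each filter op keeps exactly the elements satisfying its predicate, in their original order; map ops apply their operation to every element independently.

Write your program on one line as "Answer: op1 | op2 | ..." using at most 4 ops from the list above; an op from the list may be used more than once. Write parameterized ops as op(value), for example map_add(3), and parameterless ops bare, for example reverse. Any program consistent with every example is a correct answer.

map_neg | filter_even | filter_gt(8) | map_neg

Check, running the answer program on each example:
  [30, 40, -31, -50, 22, -9, 44] -> [-30, -40, 31, 50, -22, 9, -44] -> [-30, -40, 50, -22, -44] -> [50] -> [-50]
  [35, -28, -48] -> [-35, 28, 48] -> [28, 48] -> [28, 48] -> [-28, -48]
  [7, -40, 29, 12] -> [-7, 40, -29, -12] -> [40, -12] -> [40] -> [-40]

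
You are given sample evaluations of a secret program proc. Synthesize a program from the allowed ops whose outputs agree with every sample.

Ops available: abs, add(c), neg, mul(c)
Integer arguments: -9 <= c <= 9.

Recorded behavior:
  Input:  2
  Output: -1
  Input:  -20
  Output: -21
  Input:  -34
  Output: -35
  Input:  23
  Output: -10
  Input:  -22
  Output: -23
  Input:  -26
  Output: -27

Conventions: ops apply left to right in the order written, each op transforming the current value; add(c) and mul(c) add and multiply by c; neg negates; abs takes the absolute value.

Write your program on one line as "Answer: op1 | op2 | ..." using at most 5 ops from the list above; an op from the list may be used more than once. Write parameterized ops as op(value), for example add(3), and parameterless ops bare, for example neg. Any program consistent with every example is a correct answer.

add(-7) | abs | add(-6) | abs | neg

Check, running the answer program on each example:
  2 -> -5 -> 5 -> -1 -> 1 -> -1
  -20 -> -27 -> 27 -> 21 -> 21 -> -21
  -34 -> -41 -> 41 -> 35 -> 35 -> -35
  23 -> 16 -> 16 -> 10 -> 10 -> -10
  -22 -> -29 -> 29 -> 23 -> 23 -> -23
  -26 -> -33 -> 33 -> 27 -> 27 -> -27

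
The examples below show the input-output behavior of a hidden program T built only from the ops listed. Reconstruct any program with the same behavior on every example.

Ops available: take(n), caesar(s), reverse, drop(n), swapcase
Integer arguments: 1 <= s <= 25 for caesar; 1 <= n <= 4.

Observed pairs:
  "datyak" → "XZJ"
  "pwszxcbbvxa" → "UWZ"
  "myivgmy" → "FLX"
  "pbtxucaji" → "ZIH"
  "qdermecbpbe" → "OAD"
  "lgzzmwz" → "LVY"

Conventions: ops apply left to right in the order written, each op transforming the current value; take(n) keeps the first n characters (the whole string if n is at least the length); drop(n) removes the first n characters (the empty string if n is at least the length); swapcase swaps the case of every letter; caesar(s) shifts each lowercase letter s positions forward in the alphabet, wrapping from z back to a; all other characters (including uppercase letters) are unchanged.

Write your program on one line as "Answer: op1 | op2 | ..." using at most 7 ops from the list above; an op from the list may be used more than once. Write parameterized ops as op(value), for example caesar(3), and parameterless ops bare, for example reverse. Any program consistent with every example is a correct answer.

reverse | take(4) | take(3) | caesar(25) | swapcase | reverse

Check, running the answer program on each example:
  "datyak" -> "kaytad" -> "kayt" -> "kay" -> "jzx" -> "JZX" -> "XZJ"
  "pwszxcbbvxa" -> "axvbbcxzswp" -> "axvb" -> "axv" -> "zwu" -> "ZWU" -> "UWZ"
  "myivgmy" -> "ymgviym" -> "ymgv" -> "ymg" -> "xlf" -> "XLF" -> "FLX"
  "pbtxucaji" -> "ijacuxtbp" -> "ijac" -> "ija" -> "hiz" -> "HIZ" -> "ZIH"
  "qdermecbpbe" -> "ebpbcemredq" -> "ebpb" -> "ebp" -> "dao" -> "DAO" -> "OAD"
  "lgzzmwz" -> "zwmzzgl" -> "zwmz" -> "zwm" -> "yvl" -> "YVL" -> "LVY"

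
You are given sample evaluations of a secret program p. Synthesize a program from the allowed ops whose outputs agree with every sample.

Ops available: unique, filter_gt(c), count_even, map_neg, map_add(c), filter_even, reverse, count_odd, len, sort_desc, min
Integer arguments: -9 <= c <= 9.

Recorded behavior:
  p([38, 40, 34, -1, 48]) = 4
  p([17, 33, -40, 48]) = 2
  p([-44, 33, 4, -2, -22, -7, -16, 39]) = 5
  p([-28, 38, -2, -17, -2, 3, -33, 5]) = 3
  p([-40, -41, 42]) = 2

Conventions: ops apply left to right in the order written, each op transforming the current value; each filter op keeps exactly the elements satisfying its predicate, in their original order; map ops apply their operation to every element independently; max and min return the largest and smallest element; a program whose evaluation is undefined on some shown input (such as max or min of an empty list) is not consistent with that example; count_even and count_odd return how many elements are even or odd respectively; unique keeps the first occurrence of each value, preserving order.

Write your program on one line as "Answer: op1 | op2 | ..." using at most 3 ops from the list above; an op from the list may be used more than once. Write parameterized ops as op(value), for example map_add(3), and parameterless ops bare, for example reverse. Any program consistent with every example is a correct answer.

map_add(1) | unique | count_odd

Check, running the answer program on each example:
  [38, 40, 34, -1, 48] -> [39, 41, 35, 0, 49] -> [39, 41, 35, 0, 49] -> 4
  [17, 33, -40, 48] -> [18, 34, -39, 49] -> [18, 34, -39, 49] -> 2
  [-44, 33, 4, -2, -22, -7, -16, 39] -> [-43, 34, 5, -1, -21, -6, -15, 40] -> [-43, 34, 5, -1, -21, -6, -15, 40] -> 5
  [-28, 38, -2, -17, -2, 3, -33, 5] -> [-27, 39, -1, -16, -1, 4, -32, 6] -> [-27, 39, -1, -16, 4, -32, 6] -> 3
  [-40, -41, 42] -> [-39, -40, 43] -> [-39, -40, 43] -> 2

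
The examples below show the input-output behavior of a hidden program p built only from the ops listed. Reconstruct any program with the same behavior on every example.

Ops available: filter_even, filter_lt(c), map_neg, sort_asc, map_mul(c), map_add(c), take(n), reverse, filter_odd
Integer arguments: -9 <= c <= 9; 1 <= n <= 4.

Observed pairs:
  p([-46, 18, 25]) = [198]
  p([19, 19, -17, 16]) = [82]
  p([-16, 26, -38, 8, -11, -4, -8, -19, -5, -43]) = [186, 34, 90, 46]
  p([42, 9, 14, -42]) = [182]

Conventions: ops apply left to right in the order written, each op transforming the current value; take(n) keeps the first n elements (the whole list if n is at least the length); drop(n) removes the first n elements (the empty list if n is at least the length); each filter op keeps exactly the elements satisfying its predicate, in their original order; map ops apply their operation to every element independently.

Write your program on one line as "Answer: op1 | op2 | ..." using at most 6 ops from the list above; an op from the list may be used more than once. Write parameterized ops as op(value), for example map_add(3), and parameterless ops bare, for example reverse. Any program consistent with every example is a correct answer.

map_mul(2) | filter_lt(-2) | map_add(-7) | reverse | take(4) | map_mul(-2)

Check, running the answer program on each example:
  [-46, 18, 25] -> [-92, 36, 50] -> [-92] -> [-99] -> [-99] -> [-99] -> [198]
  [19, 19, -17, 16] -> [38, 38, -34, 32] -> [-34] -> [-41] -> [-41] -> [-41] -> [82]
  [-16, 26, -38, 8, -11, -4, -8, -19, -5, -43] -> [-32, 52, -76, 16, -22, -8, -16, -38, -10, -86] -> [-32, -76, -22, -8, -16, -38, -10, -86] -> [-39, -83, -29, -15, -23, -45, -17, -93] -> [-93, -17, -45, -23, -15, -29, -83, -39] -> [-93, -17, -45, -23] -> [186, 34, 90, 46]
  [42, 9, 14, -42] -> [84, 18, 28, -84] -> [-84] -> [-91] -> [-91] -> [-91] -> [182]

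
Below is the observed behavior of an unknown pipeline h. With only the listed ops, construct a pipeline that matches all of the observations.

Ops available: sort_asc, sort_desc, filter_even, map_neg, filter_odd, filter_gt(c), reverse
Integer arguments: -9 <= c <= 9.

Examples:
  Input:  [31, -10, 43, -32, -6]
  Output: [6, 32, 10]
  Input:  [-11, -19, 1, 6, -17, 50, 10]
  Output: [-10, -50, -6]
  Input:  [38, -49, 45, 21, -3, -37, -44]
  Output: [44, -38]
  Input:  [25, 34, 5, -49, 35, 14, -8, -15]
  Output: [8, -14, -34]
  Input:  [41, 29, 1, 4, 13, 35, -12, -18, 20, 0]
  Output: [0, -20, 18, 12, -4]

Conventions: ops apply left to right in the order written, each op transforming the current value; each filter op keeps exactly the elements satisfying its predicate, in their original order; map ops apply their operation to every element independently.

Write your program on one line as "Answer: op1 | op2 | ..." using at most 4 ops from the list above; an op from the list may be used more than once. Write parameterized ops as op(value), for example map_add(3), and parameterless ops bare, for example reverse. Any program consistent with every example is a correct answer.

filter_even | map_neg | reverse

Check, running the answer program on each example:
  [31, -10, 43, -32, -6] -> [-10, -32, -6] -> [10, 32, 6] -> [6, 32, 10]
  [-11, -19, 1, 6, -17, 50, 10] -> [6, 50, 10] -> [-6, -50, -10] -> [-10, -50, -6]
  [38, -49, 45, 21, -3, -37, -44] -> [38, -44] -> [-38, 44] -> [44, -38]
  [25, 34, 5, -49, 35, 14, -8, -15] -> [34, 14, -8] -> [-34, -14, 8] -> [8, -14, -34]
  [41, 29, 1, 4, 13, 35, -12, -18, 20, 0] -> [4, -12, -18, 20, 0] -> [-4, 12, 18, -20, 0] -> [0, -20, 18, 12, -4]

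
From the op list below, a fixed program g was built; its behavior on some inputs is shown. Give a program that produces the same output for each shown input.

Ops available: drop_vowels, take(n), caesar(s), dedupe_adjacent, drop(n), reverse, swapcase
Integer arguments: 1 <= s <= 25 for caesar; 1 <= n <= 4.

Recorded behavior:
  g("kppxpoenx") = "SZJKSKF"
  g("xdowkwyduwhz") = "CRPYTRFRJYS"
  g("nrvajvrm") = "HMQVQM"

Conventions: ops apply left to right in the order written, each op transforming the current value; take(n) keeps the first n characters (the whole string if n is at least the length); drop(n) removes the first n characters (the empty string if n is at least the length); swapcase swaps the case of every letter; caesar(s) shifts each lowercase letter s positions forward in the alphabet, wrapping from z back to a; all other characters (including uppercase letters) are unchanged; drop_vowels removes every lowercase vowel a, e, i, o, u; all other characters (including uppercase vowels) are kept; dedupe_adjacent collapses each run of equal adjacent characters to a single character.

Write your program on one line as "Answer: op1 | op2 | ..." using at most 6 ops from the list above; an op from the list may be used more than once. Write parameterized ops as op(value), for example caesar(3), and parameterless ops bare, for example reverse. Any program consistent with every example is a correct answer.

caesar(21) | drop_vowels | swapcase | dedupe_adjacent | reverse

Check, running the answer program on each example:
  "kppxpoenx" -> "fkkskjzis" -> "fkkskjzs" -> "FKKSKJZS" -> "FKSKJZS" -> "SZJKSKF"
  "xdowkwyduwhz" -> "syjrfrtyprcu" -> "syjrfrtyprc" -> "SYJRFRTYPRC" -> "SYJRFRTYPRC" -> "CRPYTRFRJYS"
  "nrvajvrm" -> "imqveqmh" -> "mqvqmh" -> "MQVQMH" -> "MQVQMH" -> "HMQVQM"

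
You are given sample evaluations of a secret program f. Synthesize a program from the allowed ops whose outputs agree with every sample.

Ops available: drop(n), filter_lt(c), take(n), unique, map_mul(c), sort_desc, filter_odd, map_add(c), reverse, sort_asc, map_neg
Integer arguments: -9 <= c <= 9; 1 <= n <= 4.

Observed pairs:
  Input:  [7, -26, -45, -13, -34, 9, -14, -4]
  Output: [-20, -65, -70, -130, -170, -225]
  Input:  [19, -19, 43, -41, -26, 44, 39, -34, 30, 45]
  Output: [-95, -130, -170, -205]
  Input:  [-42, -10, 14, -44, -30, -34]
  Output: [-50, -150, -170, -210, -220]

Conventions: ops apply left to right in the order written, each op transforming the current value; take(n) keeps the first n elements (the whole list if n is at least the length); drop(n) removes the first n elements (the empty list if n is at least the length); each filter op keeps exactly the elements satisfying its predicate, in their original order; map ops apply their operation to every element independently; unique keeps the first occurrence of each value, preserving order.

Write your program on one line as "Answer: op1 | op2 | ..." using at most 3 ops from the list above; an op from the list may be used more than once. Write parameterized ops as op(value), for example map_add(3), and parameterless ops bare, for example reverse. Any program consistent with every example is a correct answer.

sort_desc | filter_lt(6) | map_mul(5)

Check, running the answer program on each example:
  [7, -26, -45, -13, -34, 9, -14, -4] -> [9, 7, -4, -13, -14, -26, -34, -45] -> [-4, -13, -14, -26, -34, -45] -> [-20, -65, -70, -130, -170, -225]
  [19, -19, 43, -41, -26, 44, 39, -34, 30, 45] -> [45, 44, 43, 39, 30, 19, -19, -26, -34, -41] -> [-19, -26, -34, -41] -> [-95, -130, -170, -205]
  [-42, -10, 14, -44, -30, -34] -> [14, -10, -30, -34, -42, -44] -> [-10, -30, -34, -42, -44] -> [-50, -150, -170, -210, -220]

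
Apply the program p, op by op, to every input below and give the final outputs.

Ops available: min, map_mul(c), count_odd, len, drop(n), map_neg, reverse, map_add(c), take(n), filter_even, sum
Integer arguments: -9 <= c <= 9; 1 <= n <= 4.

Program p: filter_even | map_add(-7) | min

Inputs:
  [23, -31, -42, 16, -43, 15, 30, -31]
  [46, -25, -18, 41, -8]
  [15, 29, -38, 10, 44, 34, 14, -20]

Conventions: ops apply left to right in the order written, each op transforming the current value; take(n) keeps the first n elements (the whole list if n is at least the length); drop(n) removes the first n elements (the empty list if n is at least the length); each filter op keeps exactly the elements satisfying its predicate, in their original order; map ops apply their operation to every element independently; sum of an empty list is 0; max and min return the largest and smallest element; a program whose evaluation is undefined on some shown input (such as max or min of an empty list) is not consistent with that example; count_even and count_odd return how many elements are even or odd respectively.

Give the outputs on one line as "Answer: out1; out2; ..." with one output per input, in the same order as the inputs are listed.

Execution, op by op:
  [23, -31, -42, 16, -43, 15, 30, -31] -> [-42, 16, 30] -> [-49, 9, 23] -> -49
  [46, -25, -18, 41, -8] -> [46, -18, -8] -> [39, -25, -15] -> -25
  [15, 29, -38, 10, 44, 34, 14, -20] -> [-38, 10, 44, 34, 14, -20] -> [-45, 3, 37, 27, 7, -27] -> -45

-49; -25; -45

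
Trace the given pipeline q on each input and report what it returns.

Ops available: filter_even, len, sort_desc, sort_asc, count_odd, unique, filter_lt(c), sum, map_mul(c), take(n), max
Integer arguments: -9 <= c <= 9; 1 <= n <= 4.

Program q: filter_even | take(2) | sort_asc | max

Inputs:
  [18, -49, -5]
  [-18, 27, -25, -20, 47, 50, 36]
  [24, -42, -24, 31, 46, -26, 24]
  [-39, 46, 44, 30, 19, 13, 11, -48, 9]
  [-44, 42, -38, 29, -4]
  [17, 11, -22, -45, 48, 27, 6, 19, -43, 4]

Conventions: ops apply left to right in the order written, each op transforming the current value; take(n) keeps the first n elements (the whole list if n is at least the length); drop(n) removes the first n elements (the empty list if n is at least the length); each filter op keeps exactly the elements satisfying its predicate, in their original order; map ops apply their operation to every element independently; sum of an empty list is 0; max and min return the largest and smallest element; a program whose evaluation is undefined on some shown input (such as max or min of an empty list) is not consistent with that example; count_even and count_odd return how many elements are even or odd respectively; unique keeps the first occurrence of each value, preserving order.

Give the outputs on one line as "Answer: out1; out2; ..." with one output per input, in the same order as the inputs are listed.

Execution, op by op:
  [18, -49, -5] -> [18] -> [18] -> [18] -> 18
  [-18, 27, -25, -20, 47, 50, 36] -> [-18, -20, 50, 36] -> [-18, -20] -> [-20, -18] -> -18
  [24, -42, -24, 31, 46, -26, 24] -> [24, -42, -24, 46, -26, 24] -> [24, -42] -> [-42, 24] -> 24
  [-39, 46, 44, 30, 19, 13, 11, -48, 9] -> [46, 44, 30, -48] -> [46, 44] -> [44, 46] -> 46
  [-44, 42, -38, 29, -4] -> [-44, 42, -38, -4] -> [-44, 42] -> [-44, 42] -> 42
  [17, 11, -22, -45, 48, 27, 6, 19, -43, 4] -> [-22, 48, 6, 4] -> [-22, 48] -> [-22, 48] -> 48

18; -18; 24; 46; 42; 48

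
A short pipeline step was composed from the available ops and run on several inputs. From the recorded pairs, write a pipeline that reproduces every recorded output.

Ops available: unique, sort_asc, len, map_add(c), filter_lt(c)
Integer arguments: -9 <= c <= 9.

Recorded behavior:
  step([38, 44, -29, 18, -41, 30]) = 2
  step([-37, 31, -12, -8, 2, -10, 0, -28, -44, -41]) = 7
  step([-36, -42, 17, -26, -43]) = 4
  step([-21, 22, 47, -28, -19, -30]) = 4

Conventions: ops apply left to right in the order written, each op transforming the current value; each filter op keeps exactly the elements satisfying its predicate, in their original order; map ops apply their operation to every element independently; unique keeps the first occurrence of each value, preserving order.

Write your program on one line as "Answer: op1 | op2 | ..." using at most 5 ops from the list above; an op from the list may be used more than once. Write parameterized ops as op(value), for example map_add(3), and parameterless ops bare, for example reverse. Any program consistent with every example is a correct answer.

filter_lt(-4) | sort_asc | map_add(-2) | len

Check, running the answer program on each example:
  [38, 44, -29, 18, -41, 30] -> [-29, -41] -> [-41, -29] -> [-43, -31] -> 2
  [-37, 31, -12, -8, 2, -10, 0, -28, -44, -41] -> [-37, -12, -8, -10, -28, -44, -41] -> [-44, -41, -37, -28, -12, -10, -8] -> [-46, -43, -39, -30, -14, -12, -10] -> 7
  [-36, -42, 17, -26, -43] -> [-36, -42, -26, -43] -> [-43, -42, -36, -26] -> [-45, -44, -38, -28] -> 4
  [-21, 22, 47, -28, -19, -30] -> [-21, -28, -19, -30] -> [-30, -28, -21, -19] -> [-32, -30, -23, -21] -> 4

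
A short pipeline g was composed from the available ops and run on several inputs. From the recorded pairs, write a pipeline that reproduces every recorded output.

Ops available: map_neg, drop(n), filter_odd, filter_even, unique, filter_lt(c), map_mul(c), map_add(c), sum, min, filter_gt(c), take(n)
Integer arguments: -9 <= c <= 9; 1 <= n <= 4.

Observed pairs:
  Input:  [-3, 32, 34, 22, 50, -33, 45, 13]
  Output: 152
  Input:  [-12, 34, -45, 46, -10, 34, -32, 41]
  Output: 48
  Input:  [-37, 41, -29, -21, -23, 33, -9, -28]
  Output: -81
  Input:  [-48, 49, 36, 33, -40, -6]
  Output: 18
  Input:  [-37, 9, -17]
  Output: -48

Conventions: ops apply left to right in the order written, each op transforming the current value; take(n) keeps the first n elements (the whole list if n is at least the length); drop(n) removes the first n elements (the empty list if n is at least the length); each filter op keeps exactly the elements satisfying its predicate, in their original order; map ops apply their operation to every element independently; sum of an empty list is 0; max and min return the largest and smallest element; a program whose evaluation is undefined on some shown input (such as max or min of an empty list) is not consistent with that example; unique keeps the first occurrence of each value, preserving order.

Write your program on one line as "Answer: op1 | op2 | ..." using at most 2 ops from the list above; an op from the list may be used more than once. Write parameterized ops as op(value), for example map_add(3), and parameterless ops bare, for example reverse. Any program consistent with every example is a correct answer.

map_add(-1) | sum

Check, running the answer program on each example:
  [-3, 32, 34, 22, 50, -33, 45, 13] -> [-4, 31, 33, 21, 49, -34, 44, 12] -> 152
  [-12, 34, -45, 46, -10, 34, -32, 41] -> [-13, 33, -46, 45, -11, 33, -33, 40] -> 48
  [-37, 41, -29, -21, -23, 33, -9, -28] -> [-38, 40, -30, -22, -24, 32, -10, -29] -> -81
  [-48, 49, 36, 33, -40, -6] -> [-49, 48, 35, 32, -41, -7] -> 18
  [-37, 9, -17] -> [-38, 8, -18] -> -48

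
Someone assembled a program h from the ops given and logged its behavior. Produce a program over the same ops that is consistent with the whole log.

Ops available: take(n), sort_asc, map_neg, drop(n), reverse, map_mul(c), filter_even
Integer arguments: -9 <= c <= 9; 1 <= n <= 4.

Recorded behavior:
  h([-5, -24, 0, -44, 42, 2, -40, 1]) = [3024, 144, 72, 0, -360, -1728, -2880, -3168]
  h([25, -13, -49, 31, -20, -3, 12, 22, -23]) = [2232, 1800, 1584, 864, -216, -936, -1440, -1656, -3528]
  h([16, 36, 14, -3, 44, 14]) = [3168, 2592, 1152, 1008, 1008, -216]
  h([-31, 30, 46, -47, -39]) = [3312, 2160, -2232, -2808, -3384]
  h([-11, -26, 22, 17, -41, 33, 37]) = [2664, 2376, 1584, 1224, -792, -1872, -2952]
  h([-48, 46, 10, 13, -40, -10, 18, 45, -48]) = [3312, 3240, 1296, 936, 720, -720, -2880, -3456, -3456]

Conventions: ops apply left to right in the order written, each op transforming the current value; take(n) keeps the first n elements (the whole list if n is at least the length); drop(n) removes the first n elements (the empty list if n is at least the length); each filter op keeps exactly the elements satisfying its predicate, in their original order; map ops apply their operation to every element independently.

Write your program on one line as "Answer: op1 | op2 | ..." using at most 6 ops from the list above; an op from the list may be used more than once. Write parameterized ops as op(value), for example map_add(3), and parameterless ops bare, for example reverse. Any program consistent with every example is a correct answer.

reverse | map_mul(-9) | map_mul(2) | sort_asc | map_mul(-4)

Check, running the answer program on each example:
  [-5, -24, 0, -44, 42, 2, -40, 1] -> [1, -40, 2, 42, -44, 0, -24, -5] -> [-9, 360, -18, -378, 396, 0, 216, 45] -> [-18, 720, -36, -756, 792, 0, 432, 90] -> [-756, -36, -18, 0, 90, 432, 720, 792] -> [3024, 144, 72, 0, -360, -1728, -2880, -3168]
  [25, -13, -49, 31, -20, -3, 12, 22, -23] -> [-23, 22, 12, -3, -20, 31, -49, -13, 25] -> [207, -198, -108, 27, 180, -279, 441, 117, -225] -> [414, -396, -216, 54, 360, -558, 882, 234, -450] -> [-558, -450, -396, -216, 54, 234, 360, 414, 882] -> [2232, 1800, 1584, 864, -216, -936, -1440, -1656, -3528]
  [16, 36, 14, -3, 44, 14] -> [14, 44, -3, 14, 36, 16] -> [-126, -396, 27, -126, -324, -144] -> [-252, -792, 54, -252, -648, -288] -> [-792, -648, -288, -252, -252, 54] -> [3168, 2592, 1152, 1008, 1008, -216]
  [-31, 30, 46, -47, -39] -> [-39, -47, 46, 30, -31] -> [351, 423, -414, -270, 279] -> [702, 846, -828, -540, 558] -> [-828, -540, 558, 702, 846] -> [3312, 2160, -2232, -2808, -3384]
  [-11, -26, 22, 17, -41, 33, 37] -> [37, 33, -41, 17, 22, -26, -11] -> [-333, -297, 369, -153, -198, 234, 99] -> [-666, -594, 738, -306, -396, 468, 198] -> [-666, -594, -396, -306, 198, 468, 738] -> [2664, 2376, 1584, 1224, -792, -1872, -2952]
  [-48, 46, 10, 13, -40, -10, 18, 45, -48] -> [-48, 45, 18, -10, -40, 13, 10, 46, -48] -> [432, -405, -162, 90, 360, -117, -90, -414, 432] -> [864, -810, -324, 180, 720, -234, -180, -828, 864] -> [-828, -810, -324, -234, -180, 180, 720, 864, 864] -> [3312, 3240, 1296, 936, 720, -720, -2880, -3456, -3456]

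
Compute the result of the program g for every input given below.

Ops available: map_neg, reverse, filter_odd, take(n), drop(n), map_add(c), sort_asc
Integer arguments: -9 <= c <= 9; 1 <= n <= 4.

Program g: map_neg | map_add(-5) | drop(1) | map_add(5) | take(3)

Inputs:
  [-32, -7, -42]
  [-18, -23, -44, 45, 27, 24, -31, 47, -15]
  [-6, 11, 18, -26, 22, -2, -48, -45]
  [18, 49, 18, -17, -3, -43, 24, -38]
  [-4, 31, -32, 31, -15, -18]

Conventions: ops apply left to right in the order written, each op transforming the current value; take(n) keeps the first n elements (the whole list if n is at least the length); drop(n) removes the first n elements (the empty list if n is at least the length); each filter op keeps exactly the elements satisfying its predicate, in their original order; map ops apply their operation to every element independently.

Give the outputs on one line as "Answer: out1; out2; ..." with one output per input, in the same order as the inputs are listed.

[7, 42]; [23, 44, -45]; [-11, -18, 26]; [-49, -18, 17]; [-31, 32, -31]

Execution, op by op:
  [-32, -7, -42] -> [32, 7, 42] -> [27, 2, 37] -> [2, 37] -> [7, 42] -> [7, 42]
  [-18, -23, -44, 45, 27, 24, -31, 47, -15] -> [18, 23, 44, -45, -27, -24, 31, -47, 15] -> [13, 18, 39, -50, -32, -29, 26, -52, 10] -> [18, 39, -50, -32, -29, 26, -52, 10] -> [23, 44, -45, -27, -24, 31, -47, 15] -> [23, 44, -45]
  [-6, 11, 18, -26, 22, -2, -48, -45] -> [6, -11, -18, 26, -22, 2, 48, 45] -> [1, -16, -23, 21, -27, -3, 43, 40] -> [-16, -23, 21, -27, -3, 43, 40] -> [-11, -18, 26, -22, 2, 48, 45] -> [-11, -18, 26]
  [18, 49, 18, -17, -3, -43, 24, -38] -> [-18, -49, -18, 17, 3, 43, -24, 38] -> [-23, -54, -23, 12, -2, 38, -29, 33] -> [-54, -23, 12, -2, 38, -29, 33] -> [-49, -18, 17, 3, 43, -24, 38] -> [-49, -18, 17]
  [-4, 31, -32, 31, -15, -18] -> [4, -31, 32, -31, 15, 18] -> [-1, -36, 27, -36, 10, 13] -> [-36, 27, -36, 10, 13] -> [-31, 32, -31, 15, 18] -> [-31, 32, -31]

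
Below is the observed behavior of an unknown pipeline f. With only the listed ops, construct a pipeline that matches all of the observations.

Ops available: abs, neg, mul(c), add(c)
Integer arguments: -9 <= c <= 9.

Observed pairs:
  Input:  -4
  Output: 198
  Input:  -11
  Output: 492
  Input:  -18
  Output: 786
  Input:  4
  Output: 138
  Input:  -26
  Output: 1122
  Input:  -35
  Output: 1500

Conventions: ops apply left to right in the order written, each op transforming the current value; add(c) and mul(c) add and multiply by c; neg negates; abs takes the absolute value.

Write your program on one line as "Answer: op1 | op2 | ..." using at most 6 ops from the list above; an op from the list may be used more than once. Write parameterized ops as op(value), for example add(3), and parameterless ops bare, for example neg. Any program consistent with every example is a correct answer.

mul(-7) | add(5) | abs | neg | mul(-6)

Check, running the answer program on each example:
  -4 -> 28 -> 33 -> 33 -> -33 -> 198
  -11 -> 77 -> 82 -> 82 -> -82 -> 492
  -18 -> 126 -> 131 -> 131 -> -131 -> 786
  4 -> -28 -> -23 -> 23 -> -23 -> 138
  -26 -> 182 -> 187 -> 187 -> -187 -> 1122
  -35 -> 245 -> 250 -> 250 -> -250 -> 1500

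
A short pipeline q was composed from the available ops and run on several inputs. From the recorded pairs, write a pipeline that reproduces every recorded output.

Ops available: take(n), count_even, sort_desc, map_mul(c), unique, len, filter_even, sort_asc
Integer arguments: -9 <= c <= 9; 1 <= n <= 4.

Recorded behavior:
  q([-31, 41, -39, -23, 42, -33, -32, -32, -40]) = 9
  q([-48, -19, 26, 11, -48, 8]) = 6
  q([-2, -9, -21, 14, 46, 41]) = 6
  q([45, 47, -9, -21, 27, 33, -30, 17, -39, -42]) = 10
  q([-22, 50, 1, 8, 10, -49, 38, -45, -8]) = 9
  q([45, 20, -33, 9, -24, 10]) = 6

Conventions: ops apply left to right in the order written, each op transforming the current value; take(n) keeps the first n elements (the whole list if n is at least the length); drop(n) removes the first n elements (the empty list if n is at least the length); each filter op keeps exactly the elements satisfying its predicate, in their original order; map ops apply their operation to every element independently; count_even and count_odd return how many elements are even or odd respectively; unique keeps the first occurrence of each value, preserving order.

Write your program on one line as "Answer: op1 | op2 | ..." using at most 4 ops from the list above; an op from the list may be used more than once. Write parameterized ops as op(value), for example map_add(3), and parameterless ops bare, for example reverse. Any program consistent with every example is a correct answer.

map_mul(9) | map_mul(-8) | map_mul(4) | count_even

Check, running the answer program on each example:
  [-31, 41, -39, -23, 42, -33, -32, -32, -40] -> [-279, 369, -351, -207, 378, -297, -288, -288, -360] -> [2232, -2952, 2808, 1656, -3024, 2376, 2304, 2304, 2880] -> [8928, -11808, 11232, 6624, -12096, 9504, 9216, 9216, 11520] -> 9
  [-48, -19, 26, 11, -48, 8] -> [-432, -171, 234, 99, -432, 72] -> [3456, 1368, -1872, -792, 3456, -576] -> [13824, 5472, -7488, -3168, 13824, -2304] -> 6
  [-2, -9, -21, 14, 46, 41] -> [-18, -81, -189, 126, 414, 369] -> [144, 648, 1512, -1008, -3312, -2952] -> [576, 2592, 6048, -4032, -13248, -11808] -> 6
  [45, 47, -9, -21, 27, 33, -30, 17, -39, -42] -> [405, 423, -81, -189, 243, 297, -270, 153, -351, -378] -> [-3240, -3384, 648, 1512, -1944, -2376, 2160, -1224, 2808, 3024] -> [-12960, -13536, 2592, 6048, -7776, -9504, 8640, -4896, 11232, 12096] -> 10
  [-22, 50, 1, 8, 10, -49, 38, -45, -8] -> [-198, 450, 9, 72, 90, -441, 342, -405, -72] -> [1584, -3600, -72, -576, -720, 3528, -2736, 3240, 576] -> [6336, -14400, -288, -2304, -2880, 14112, -10944, 12960, 2304] -> 9
  [45, 20, -33, 9, -24, 10] -> [405, 180, -297, 81, -216, 90] -> [-3240, -1440, 2376, -648, 1728, -720] -> [-12960, -5760, 9504, -2592, 6912, -2880] -> 6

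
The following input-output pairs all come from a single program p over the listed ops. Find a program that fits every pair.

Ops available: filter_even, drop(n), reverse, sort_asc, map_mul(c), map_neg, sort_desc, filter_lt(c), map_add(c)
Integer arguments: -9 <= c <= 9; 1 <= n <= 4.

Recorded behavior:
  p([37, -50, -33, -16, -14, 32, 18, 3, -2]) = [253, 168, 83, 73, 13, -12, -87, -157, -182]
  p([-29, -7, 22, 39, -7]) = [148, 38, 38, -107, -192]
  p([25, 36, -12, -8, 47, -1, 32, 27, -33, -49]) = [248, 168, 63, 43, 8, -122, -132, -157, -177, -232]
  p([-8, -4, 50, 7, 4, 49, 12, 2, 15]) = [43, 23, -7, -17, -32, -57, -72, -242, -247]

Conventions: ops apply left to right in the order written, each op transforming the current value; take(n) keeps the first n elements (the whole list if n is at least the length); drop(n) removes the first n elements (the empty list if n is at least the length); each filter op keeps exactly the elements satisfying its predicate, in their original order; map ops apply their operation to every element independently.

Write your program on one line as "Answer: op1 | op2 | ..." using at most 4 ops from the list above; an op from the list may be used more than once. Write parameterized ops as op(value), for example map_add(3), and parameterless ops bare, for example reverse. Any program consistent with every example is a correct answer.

map_mul(-5) | sort_desc | map_add(3)

Check, running the answer program on each example:
  [37, -50, -33, -16, -14, 32, 18, 3, -2] -> [-185, 250, 165, 80, 70, -160, -90, -15, 10] -> [250, 165, 80, 70, 10, -15, -90, -160, -185] -> [253, 168, 83, 73, 13, -12, -87, -157, -182]
  [-29, -7, 22, 39, -7] -> [145, 35, -110, -195, 35] -> [145, 35, 35, -110, -195] -> [148, 38, 38, -107, -192]
  [25, 36, -12, -8, 47, -1, 32, 27, -33, -49] -> [-125, -180, 60, 40, -235, 5, -160, -135, 165, 245] -> [245, 165, 60, 40, 5, -125, -135, -160, -180, -235] -> [248, 168, 63, 43, 8, -122, -132, -157, -177, -232]
  [-8, -4, 50, 7, 4, 49, 12, 2, 15] -> [40, 20, -250, -35, -20, -245, -60, -10, -75] -> [40, 20, -10, -20, -35, -60, -75, -245, -250] -> [43, 23, -7, -17, -32, -57, -72, -242, -247]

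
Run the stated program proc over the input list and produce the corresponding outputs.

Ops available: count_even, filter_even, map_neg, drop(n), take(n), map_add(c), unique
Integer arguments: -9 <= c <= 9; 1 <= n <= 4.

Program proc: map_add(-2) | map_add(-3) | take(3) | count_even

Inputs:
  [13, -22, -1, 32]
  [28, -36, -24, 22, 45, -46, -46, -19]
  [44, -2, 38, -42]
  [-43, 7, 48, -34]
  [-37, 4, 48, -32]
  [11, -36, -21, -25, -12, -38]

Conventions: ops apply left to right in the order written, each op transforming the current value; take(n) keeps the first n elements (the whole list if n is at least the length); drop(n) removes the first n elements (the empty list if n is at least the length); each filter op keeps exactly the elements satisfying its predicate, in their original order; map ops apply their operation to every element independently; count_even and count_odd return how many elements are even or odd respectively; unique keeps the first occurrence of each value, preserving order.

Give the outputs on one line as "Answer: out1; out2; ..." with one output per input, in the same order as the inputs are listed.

Execution, op by op:
  [13, -22, -1, 32] -> [11, -24, -3, 30] -> [8, -27, -6, 27] -> [8, -27, -6] -> 2
  [28, -36, -24, 22, 45, -46, -46, -19] -> [26, -38, -26, 20, 43, -48, -48, -21] -> [23, -41, -29, 17, 40, -51, -51, -24] -> [23, -41, -29] -> 0
  [44, -2, 38, -42] -> [42, -4, 36, -44] -> [39, -7, 33, -47] -> [39, -7, 33] -> 0
  [-43, 7, 48, -34] -> [-45, 5, 46, -36] -> [-48, 2, 43, -39] -> [-48, 2, 43] -> 2
  [-37, 4, 48, -32] -> [-39, 2, 46, -34] -> [-42, -1, 43, -37] -> [-42, -1, 43] -> 1
  [11, -36, -21, -25, -12, -38] -> [9, -38, -23, -27, -14, -40] -> [6, -41, -26, -30, -17, -43] -> [6, -41, -26] -> 2

2; 0; 0; 2; 1; 2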